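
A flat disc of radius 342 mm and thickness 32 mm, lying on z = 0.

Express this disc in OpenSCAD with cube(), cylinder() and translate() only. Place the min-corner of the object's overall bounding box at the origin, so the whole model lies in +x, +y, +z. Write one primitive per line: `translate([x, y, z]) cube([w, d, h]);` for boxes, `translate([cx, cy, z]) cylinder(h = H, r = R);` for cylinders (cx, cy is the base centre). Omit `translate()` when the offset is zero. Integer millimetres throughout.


translate([342, 342, 0]) cylinder(h = 32, r = 342);


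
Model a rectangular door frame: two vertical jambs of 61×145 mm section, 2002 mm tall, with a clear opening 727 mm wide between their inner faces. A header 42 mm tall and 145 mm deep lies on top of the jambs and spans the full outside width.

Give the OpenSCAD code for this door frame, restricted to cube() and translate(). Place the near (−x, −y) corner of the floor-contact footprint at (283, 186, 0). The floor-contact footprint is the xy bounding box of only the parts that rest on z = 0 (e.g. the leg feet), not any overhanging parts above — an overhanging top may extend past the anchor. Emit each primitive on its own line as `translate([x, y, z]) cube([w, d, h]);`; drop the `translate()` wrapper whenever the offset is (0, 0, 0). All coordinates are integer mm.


translate([283, 186, 0]) cube([61, 145, 2002]);
translate([1071, 186, 0]) cube([61, 145, 2002]);
translate([283, 186, 2002]) cube([849, 145, 42]);


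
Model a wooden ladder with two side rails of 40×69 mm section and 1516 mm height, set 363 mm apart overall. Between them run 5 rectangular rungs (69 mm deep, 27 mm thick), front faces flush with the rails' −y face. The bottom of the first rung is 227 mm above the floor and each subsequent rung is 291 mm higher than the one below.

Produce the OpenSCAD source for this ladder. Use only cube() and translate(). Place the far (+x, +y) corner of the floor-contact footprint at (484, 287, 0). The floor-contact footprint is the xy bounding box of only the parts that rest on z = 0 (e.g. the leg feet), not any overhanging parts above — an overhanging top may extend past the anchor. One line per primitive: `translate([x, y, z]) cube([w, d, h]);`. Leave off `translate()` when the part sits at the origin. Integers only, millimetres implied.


// rung span = 363 - 2*40 = 283
// rung[k] z = 227 + k*291
translate([121, 218, 0]) cube([40, 69, 1516]);
translate([444, 218, 0]) cube([40, 69, 1516]);
translate([161, 218, 227]) cube([283, 69, 27]);
translate([161, 218, 518]) cube([283, 69, 27]);
translate([161, 218, 809]) cube([283, 69, 27]);
translate([161, 218, 1100]) cube([283, 69, 27]);
translate([161, 218, 1391]) cube([283, 69, 27]);


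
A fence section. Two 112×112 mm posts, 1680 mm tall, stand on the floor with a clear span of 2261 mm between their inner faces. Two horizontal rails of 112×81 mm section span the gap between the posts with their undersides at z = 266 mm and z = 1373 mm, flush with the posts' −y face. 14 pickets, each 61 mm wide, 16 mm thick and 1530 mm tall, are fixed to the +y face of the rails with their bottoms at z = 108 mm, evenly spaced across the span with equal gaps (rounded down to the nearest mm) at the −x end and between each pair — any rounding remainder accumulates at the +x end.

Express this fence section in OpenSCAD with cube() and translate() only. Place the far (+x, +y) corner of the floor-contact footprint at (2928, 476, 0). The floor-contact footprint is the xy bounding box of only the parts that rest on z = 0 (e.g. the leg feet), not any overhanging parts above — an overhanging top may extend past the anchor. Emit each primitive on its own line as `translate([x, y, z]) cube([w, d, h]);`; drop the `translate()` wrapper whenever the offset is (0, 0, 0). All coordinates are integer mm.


translate([443, 364, 0]) cube([112, 112, 1680]);
translate([2816, 364, 0]) cube([112, 112, 1680]);
translate([555, 364, 266]) cube([2261, 112, 81]);
translate([555, 364, 1373]) cube([2261, 112, 81]);
translate([648, 476, 108]) cube([61, 16, 1530]);
translate([802, 476, 108]) cube([61, 16, 1530]);
translate([956, 476, 108]) cube([61, 16, 1530]);
translate([1110, 476, 108]) cube([61, 16, 1530]);
translate([1264, 476, 108]) cube([61, 16, 1530]);
translate([1418, 476, 108]) cube([61, 16, 1530]);
translate([1572, 476, 108]) cube([61, 16, 1530]);
translate([1726, 476, 108]) cube([61, 16, 1530]);
translate([1880, 476, 108]) cube([61, 16, 1530]);
translate([2034, 476, 108]) cube([61, 16, 1530]);
translate([2188, 476, 108]) cube([61, 16, 1530]);
translate([2342, 476, 108]) cube([61, 16, 1530]);
translate([2496, 476, 108]) cube([61, 16, 1530]);
translate([2650, 476, 108]) cube([61, 16, 1530]);


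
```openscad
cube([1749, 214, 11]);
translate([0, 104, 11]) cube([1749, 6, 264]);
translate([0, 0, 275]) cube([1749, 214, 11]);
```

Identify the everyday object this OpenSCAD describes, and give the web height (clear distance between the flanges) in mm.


An I-beam. The web height is 264 mm.

Two wide flanges with a thin centred web — an I-beam. Overall 286 mm minus two 11 mm flanges gives a web of 286 − 2·11 = 264 mm.


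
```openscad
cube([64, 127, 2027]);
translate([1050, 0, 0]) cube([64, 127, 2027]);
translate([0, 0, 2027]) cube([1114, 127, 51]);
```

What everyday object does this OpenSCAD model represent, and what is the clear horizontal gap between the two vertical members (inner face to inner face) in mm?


A door frame. The clear opening width is 986 mm.

Two 2027 mm tall posts with a header on top — a door frame. The left jamb is 64 mm wide at x = 0; the right jamb starts at x = 1050. The clear opening is 1050 − 64 = 986 mm.


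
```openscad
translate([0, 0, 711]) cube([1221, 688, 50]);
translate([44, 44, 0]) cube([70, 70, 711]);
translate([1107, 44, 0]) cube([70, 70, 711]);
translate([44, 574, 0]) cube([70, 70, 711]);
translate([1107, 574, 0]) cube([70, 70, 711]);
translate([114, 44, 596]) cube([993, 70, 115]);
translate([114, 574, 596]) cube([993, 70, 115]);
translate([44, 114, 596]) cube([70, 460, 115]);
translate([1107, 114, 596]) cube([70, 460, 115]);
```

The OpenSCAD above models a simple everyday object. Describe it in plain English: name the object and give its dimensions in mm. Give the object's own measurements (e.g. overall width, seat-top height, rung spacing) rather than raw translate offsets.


A table: top 1221 mm (x) × 688 mm (y), 50 mm thick, upper face at z = 761 mm, on four 70×70 mm square legs, each inset 44 mm from the nearest pair of top edges from z = 0 to the bottom of the top. Four apron rails, 70 mm thick and 115 mm tall, run between adjacent legs with their top edges flush with the underside of the top and their outer faces flush with the legs' outer faces.


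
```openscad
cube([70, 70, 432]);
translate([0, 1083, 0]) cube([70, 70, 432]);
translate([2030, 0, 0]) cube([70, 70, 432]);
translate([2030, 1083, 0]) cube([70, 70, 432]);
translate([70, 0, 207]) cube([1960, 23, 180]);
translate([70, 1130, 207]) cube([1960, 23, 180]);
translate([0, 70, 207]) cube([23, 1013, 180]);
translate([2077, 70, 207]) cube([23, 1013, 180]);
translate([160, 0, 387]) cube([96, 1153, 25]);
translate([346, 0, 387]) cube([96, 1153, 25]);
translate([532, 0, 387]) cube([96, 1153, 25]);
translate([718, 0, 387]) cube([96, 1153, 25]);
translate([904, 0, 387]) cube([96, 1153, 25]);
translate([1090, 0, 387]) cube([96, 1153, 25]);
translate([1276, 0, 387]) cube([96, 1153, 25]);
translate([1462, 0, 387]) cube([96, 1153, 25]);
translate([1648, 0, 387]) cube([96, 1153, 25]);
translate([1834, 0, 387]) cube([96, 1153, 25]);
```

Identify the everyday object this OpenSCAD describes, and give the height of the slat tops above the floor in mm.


A bed frame. The slat-top height is 412 mm.

Four posts, four rails, and a row of slats — a bed frame. Slats sit on the rails at z = 207 + 180 = 387; with slat thickness 25, the top is 412 mm.


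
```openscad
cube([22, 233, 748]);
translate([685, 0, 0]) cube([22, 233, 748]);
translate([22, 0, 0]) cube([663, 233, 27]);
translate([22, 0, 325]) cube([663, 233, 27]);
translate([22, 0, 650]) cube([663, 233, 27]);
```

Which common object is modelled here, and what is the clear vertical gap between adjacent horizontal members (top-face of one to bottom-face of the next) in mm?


A bookshelf. The clear shelf gap is 298 mm.

Two tall side panels with 3 horizontal boards between them — a bookshelf. The first two shelf undersides are at z = 0 and z = 325; with shelf thickness 27, the clear gap is 325 − 0 − 27 = 298 mm.


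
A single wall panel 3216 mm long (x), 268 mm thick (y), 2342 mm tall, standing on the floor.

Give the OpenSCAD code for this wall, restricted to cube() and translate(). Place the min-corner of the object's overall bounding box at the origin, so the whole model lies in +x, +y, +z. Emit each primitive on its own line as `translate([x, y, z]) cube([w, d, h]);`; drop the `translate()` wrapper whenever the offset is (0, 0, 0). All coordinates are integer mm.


cube([3216, 268, 2342]);


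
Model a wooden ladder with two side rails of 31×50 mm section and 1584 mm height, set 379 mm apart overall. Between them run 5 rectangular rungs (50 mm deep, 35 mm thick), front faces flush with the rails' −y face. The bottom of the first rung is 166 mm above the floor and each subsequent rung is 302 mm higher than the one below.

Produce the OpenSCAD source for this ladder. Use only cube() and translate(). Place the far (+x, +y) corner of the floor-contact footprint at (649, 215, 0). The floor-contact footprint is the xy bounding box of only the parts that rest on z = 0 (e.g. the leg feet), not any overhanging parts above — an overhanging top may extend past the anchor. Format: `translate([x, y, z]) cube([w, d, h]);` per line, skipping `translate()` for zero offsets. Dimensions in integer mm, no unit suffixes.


// rung span = 379 - 2*31 = 317
// rung[k] z = 166 + k*302
translate([270, 165, 0]) cube([31, 50, 1584]);
translate([618, 165, 0]) cube([31, 50, 1584]);
translate([301, 165, 166]) cube([317, 50, 35]);
translate([301, 165, 468]) cube([317, 50, 35]);
translate([301, 165, 770]) cube([317, 50, 35]);
translate([301, 165, 1072]) cube([317, 50, 35]);
translate([301, 165, 1374]) cube([317, 50, 35]);


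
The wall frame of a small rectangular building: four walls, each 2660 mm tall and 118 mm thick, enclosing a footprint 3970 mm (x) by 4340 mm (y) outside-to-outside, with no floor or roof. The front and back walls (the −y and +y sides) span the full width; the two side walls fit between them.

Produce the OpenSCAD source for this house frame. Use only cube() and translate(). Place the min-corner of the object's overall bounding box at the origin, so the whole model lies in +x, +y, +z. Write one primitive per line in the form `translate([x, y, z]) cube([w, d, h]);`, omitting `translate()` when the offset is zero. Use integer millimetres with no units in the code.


cube([3970, 118, 2660]);
translate([0, 4222, 0]) cube([3970, 118, 2660]);
translate([0, 118, 0]) cube([118, 4104, 2660]);
translate([3852, 118, 0]) cube([118, 4104, 2660]);


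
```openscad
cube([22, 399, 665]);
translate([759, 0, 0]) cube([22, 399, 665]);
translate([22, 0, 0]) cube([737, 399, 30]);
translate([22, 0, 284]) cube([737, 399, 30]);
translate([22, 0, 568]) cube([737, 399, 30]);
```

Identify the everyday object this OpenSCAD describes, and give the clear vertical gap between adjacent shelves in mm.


A bookshelf. The clear shelf gap is 254 mm.

Two tall side panels with 3 horizontal boards between them — a bookshelf. The first two shelf undersides are at z = 0 and z = 284; with shelf thickness 30, the clear gap is 284 − 0 − 30 = 254 mm.


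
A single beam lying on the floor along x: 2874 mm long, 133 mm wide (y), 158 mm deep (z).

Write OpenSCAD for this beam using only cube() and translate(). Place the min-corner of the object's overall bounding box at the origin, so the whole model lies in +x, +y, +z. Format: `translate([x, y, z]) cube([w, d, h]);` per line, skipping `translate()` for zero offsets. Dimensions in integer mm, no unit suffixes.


cube([2874, 133, 158]);


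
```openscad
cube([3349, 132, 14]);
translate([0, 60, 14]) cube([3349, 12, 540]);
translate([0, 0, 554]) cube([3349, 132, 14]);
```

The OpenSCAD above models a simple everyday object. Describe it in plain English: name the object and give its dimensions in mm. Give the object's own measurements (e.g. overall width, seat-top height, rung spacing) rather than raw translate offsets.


An I-beam lying along x, 3349 mm long. Overall section height 568 mm. Two flanges 132 mm wide (y) and 14 mm thick, one on the floor and one at the top; a web 12 mm thick runs between them, centred on the flange width.


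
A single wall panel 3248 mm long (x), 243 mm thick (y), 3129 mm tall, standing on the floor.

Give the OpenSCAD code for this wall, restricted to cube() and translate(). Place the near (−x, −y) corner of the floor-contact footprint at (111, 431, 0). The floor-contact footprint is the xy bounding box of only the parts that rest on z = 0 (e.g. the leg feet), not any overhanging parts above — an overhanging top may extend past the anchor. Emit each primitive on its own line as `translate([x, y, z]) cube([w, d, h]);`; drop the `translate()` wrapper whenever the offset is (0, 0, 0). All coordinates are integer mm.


translate([111, 431, 0]) cube([3248, 243, 3129]);


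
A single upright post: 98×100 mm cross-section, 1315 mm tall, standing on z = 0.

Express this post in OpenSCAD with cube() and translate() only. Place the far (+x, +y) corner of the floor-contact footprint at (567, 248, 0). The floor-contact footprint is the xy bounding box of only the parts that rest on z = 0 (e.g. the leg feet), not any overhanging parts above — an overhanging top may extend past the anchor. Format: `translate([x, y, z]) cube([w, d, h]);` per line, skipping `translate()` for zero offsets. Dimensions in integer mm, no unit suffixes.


translate([469, 148, 0]) cube([98, 100, 1315]);


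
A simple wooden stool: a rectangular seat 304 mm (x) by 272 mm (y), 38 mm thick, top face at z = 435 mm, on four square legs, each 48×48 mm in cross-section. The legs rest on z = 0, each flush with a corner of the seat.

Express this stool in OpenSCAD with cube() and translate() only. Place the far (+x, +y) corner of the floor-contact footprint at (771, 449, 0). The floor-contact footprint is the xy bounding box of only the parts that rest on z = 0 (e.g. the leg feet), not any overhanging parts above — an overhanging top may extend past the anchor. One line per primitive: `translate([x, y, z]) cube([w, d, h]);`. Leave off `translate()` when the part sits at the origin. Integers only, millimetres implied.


translate([467, 177, 397]) cube([304, 272, 38]);
translate([467, 177, 0]) cube([48, 48, 397]);
translate([723, 177, 0]) cube([48, 48, 397]);
translate([467, 401, 0]) cube([48, 48, 397]);
translate([723, 401, 0]) cube([48, 48, 397]);


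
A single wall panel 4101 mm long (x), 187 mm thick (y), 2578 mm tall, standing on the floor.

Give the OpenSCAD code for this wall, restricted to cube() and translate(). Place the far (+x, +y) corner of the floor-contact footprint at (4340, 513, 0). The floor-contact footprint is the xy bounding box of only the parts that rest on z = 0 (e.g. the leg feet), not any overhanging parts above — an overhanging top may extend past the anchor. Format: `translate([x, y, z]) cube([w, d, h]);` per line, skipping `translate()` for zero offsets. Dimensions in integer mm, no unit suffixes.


translate([239, 326, 0]) cube([4101, 187, 2578]);


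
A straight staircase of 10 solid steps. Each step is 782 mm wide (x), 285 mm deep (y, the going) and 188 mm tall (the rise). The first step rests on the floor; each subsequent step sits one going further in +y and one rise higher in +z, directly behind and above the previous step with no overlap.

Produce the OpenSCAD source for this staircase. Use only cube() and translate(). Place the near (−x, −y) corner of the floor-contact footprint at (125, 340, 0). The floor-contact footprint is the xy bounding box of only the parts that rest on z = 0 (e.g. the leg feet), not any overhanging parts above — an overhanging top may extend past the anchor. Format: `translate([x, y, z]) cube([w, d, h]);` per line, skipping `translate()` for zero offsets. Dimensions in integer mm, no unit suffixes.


translate([125, 340, 0]) cube([782, 285, 188]);
translate([125, 625, 188]) cube([782, 285, 188]);
translate([125, 910, 376]) cube([782, 285, 188]);
translate([125, 1195, 564]) cube([782, 285, 188]);
translate([125, 1480, 752]) cube([782, 285, 188]);
translate([125, 1765, 940]) cube([782, 285, 188]);
translate([125, 2050, 1128]) cube([782, 285, 188]);
translate([125, 2335, 1316]) cube([782, 285, 188]);
translate([125, 2620, 1504]) cube([782, 285, 188]);
translate([125, 2905, 1692]) cube([782, 285, 188]);


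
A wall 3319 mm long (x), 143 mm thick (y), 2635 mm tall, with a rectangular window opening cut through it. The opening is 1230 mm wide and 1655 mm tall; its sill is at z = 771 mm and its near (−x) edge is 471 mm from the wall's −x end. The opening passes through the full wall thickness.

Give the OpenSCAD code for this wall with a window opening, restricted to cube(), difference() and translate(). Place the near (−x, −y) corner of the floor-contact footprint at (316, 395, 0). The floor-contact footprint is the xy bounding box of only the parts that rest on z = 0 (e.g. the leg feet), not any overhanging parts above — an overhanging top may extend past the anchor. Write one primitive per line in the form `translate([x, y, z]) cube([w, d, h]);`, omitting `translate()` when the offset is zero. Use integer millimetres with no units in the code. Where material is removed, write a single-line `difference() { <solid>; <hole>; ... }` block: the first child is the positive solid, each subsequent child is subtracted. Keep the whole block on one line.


difference() { translate([316, 395, 0]) cube([3319, 143, 2635]); translate([787, 395, 771]) cube([1230, 143, 1655]); }


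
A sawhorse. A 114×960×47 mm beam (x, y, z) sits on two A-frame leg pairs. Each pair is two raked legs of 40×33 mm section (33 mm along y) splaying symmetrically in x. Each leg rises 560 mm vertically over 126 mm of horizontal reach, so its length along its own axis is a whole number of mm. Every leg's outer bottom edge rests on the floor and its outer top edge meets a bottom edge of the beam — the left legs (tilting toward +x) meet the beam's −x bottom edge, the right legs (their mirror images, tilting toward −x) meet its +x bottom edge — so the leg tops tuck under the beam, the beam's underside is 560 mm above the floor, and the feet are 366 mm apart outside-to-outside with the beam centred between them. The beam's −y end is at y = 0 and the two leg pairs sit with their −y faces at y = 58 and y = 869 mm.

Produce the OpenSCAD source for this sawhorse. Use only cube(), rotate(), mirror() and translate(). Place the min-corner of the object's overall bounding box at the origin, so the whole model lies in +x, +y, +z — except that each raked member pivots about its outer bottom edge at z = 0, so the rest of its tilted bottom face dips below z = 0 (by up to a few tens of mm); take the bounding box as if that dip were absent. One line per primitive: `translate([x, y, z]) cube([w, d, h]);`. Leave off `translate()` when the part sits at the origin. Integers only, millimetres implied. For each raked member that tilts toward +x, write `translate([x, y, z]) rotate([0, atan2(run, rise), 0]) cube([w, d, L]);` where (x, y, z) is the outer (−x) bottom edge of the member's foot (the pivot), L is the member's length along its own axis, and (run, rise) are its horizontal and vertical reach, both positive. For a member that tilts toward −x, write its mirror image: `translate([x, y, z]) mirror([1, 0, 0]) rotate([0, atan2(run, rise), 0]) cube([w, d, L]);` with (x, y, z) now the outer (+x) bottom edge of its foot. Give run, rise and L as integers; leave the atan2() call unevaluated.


translate([126, 0, 560]) cube([114, 960, 47]);
translate([0, 58, 0]) rotate([0, atan2(126, 560), 0]) cube([40, 33, 574]);
translate([366, 58, 0]) mirror([1, 0, 0]) rotate([0, atan2(126, 560), 0]) cube([40, 33, 574]);
translate([0, 869, 0]) rotate([0, atan2(126, 560), 0]) cube([40, 33, 574]);
translate([366, 869, 0]) mirror([1, 0, 0]) rotate([0, atan2(126, 560), 0]) cube([40, 33, 574]);


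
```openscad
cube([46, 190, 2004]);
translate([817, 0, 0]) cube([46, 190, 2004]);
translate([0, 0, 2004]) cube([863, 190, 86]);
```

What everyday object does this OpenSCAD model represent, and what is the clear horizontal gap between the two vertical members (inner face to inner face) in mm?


A door frame. The clear opening width is 771 mm.

Two 2004 mm tall posts with a header on top — a door frame. The left jamb is 46 mm wide at x = 0; the right jamb starts at x = 817. The clear opening is 817 − 46 = 771 mm.


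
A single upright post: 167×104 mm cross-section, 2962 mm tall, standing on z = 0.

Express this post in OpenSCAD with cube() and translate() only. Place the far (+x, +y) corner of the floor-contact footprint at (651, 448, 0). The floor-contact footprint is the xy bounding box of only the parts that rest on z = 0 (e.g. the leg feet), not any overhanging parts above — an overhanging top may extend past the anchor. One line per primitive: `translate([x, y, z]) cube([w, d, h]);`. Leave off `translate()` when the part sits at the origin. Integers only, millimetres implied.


translate([484, 344, 0]) cube([167, 104, 2962]);


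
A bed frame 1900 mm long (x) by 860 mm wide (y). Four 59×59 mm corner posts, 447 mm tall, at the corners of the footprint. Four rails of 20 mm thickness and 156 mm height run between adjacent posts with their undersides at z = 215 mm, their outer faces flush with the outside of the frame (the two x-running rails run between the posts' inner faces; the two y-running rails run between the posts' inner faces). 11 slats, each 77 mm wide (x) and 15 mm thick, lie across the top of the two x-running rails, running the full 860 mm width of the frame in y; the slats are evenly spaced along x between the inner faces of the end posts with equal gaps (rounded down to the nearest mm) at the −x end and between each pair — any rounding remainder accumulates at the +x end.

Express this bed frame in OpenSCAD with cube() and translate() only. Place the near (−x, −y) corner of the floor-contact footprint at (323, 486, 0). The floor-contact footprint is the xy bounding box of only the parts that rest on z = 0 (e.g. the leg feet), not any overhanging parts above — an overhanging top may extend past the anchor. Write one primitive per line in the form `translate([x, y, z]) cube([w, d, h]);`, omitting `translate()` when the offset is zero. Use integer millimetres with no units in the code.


// slat z = rail_z + rail_h = 215 + 156 = 371
// slat gap = ⌊(1782 − 11·77) / 12⌋ = 77
translate([323, 486, 0]) cube([59, 59, 447]);
translate([323, 1287, 0]) cube([59, 59, 447]);
translate([2164, 486, 0]) cube([59, 59, 447]);
translate([2164, 1287, 0]) cube([59, 59, 447]);
translate([382, 486, 215]) cube([1782, 20, 156]);
translate([382, 1326, 215]) cube([1782, 20, 156]);
translate([323, 545, 215]) cube([20, 742, 156]);
translate([2203, 545, 215]) cube([20, 742, 156]);
translate([459, 486, 371]) cube([77, 860, 15]);
translate([613, 486, 371]) cube([77, 860, 15]);
translate([767, 486, 371]) cube([77, 860, 15]);
translate([921, 486, 371]) cube([77, 860, 15]);
translate([1075, 486, 371]) cube([77, 860, 15]);
translate([1229, 486, 371]) cube([77, 860, 15]);
translate([1383, 486, 371]) cube([77, 860, 15]);
translate([1537, 486, 371]) cube([77, 860, 15]);
translate([1691, 486, 371]) cube([77, 860, 15]);
translate([1845, 486, 371]) cube([77, 860, 15]);
translate([1999, 486, 371]) cube([77, 860, 15]);


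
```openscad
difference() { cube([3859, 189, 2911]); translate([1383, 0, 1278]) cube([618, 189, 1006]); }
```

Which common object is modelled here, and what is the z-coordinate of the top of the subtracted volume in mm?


A wall with a window opening. The window head height is 2284 mm.

A wall with a rectangular opening subtracted — a window. Sill at z = 1278, opening 1006 mm tall, so the head is at 1278 + 1006 = 2284 mm.


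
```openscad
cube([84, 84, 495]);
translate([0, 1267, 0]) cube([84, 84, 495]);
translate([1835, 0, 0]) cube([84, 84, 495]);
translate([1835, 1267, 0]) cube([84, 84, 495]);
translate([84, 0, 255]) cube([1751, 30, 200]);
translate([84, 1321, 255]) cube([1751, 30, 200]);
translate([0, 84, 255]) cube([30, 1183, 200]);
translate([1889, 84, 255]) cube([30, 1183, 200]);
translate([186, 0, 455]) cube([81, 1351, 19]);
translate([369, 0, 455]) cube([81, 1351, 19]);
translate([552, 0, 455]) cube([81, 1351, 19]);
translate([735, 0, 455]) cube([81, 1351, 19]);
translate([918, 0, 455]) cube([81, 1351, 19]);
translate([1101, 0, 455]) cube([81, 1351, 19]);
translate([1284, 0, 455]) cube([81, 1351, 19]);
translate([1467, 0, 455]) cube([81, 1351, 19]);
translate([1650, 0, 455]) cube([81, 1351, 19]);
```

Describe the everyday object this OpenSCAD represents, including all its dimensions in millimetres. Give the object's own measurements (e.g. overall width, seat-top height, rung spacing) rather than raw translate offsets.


A bed frame 1919 mm long (x) by 1351 mm wide (y). Four 84×84 mm corner posts, 495 mm tall, at the corners of the footprint. Four rails of 30 mm thickness and 200 mm height run between adjacent posts with their undersides at z = 255 mm, their outer faces flush with the outside of the frame (the two x-running rails run between the posts' inner faces; the two y-running rails run between the posts' inner faces). 9 slats, each 81 mm wide (x) and 19 mm thick, lie across the top of the two x-running rails, running the full 1351 mm width of the frame in y; along x they sit between the end posts with a 102 mm gap after the −x posts and between neighbouring slats, leaving 104 mm before the +x posts.


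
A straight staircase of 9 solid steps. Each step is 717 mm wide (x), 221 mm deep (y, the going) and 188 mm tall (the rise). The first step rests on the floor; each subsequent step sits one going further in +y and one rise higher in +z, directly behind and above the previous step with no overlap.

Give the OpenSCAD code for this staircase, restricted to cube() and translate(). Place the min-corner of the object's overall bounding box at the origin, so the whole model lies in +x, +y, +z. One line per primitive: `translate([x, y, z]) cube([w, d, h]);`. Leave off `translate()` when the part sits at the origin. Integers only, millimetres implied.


cube([717, 221, 188]);
translate([0, 221, 188]) cube([717, 221, 188]);
translate([0, 442, 376]) cube([717, 221, 188]);
translate([0, 663, 564]) cube([717, 221, 188]);
translate([0, 884, 752]) cube([717, 221, 188]);
translate([0, 1105, 940]) cube([717, 221, 188]);
translate([0, 1326, 1128]) cube([717, 221, 188]);
translate([0, 1547, 1316]) cube([717, 221, 188]);
translate([0, 1768, 1504]) cube([717, 221, 188]);


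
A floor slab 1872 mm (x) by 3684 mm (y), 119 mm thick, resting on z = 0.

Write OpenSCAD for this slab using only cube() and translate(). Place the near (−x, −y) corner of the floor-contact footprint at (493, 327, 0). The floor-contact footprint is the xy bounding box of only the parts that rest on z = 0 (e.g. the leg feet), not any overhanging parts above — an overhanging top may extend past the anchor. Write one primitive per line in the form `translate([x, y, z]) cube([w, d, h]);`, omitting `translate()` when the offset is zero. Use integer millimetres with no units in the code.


translate([493, 327, 0]) cube([1872, 3684, 119]);


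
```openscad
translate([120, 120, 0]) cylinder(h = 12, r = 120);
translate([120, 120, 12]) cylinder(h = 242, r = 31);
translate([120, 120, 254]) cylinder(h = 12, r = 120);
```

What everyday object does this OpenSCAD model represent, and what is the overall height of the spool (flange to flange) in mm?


A spool. The overall height is 266 mm.

Three coaxial cylinders, large–small–large — a spool. Two 12 mm flanges and a 242 mm core give 12 + 242 + 12 = 266 mm.


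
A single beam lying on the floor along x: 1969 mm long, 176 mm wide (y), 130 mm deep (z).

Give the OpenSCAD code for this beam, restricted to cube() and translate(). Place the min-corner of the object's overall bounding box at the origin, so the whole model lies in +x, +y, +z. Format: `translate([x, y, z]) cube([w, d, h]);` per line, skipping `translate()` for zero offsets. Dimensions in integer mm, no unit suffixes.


cube([1969, 176, 130]);


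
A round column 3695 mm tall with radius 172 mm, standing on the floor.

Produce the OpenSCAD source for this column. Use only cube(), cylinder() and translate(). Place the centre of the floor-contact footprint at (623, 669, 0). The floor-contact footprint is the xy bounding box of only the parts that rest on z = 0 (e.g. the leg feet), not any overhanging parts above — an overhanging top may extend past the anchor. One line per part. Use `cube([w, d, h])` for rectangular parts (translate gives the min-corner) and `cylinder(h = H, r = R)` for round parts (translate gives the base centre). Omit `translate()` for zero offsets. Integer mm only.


translate([623, 669, 0]) cylinder(h = 3695, r = 172);


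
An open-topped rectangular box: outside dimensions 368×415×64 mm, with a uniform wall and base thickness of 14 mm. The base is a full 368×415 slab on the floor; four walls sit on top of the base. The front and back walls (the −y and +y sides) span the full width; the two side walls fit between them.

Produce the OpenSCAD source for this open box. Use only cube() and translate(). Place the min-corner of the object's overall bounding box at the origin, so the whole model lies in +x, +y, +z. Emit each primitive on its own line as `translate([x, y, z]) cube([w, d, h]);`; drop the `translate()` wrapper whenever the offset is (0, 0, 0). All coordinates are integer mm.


cube([368, 415, 14]);
translate([0, 0, 14]) cube([368, 14, 50]);
translate([0, 401, 14]) cube([368, 14, 50]);
translate([0, 14, 14]) cube([14, 387, 50]);
translate([354, 14, 14]) cube([14, 387, 50]);


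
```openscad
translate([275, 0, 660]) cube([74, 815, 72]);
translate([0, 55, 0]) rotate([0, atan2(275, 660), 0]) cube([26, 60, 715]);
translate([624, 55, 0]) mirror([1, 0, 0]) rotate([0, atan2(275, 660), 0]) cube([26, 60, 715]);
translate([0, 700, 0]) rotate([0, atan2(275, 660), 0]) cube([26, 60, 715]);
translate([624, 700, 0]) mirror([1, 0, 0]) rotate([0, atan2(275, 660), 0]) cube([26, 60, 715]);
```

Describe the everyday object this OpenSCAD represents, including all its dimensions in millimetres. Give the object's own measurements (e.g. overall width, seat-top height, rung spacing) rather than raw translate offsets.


A sawhorse. A 74×815×72 mm beam (x, y, z) sits on two A-frame leg pairs. Each pair is two raked legs of 26×60 mm section (60 mm along y) splaying symmetrically in x. Each leg rises 660 mm vertically over 275 mm of horizontal reach and is 715 mm long along its own axis. Every leg's outer bottom edge rests on the floor and its outer top edge meets a bottom edge of the beam — the left legs (tilting toward +x) meet the beam's −x bottom edge, the right legs (their mirror images, tilting toward −x) meet its +x bottom edge — so the leg tops tuck under the beam, the beam's underside is 660 mm above the floor, and the feet are 624 mm apart outside-to-outside with the beam centred between them. The two leg pairs are set in 55 mm from either end of the beam.


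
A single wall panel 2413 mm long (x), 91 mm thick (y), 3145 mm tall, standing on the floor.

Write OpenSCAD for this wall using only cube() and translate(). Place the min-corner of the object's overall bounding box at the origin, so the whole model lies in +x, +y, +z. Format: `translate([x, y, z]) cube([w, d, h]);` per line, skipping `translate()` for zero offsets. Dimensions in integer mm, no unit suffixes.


cube([2413, 91, 3145]);


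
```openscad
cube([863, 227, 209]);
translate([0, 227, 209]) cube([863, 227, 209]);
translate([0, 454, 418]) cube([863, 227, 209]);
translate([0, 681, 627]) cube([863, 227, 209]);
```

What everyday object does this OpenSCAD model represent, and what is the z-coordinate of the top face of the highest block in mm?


A staircase. The total rise is 836 mm.

4 identical blocks, each offset up and back from the previous — a staircase. Each step is 209 mm tall and there are 4 of them, so the total rise is 4 × 209 = 836 mm.


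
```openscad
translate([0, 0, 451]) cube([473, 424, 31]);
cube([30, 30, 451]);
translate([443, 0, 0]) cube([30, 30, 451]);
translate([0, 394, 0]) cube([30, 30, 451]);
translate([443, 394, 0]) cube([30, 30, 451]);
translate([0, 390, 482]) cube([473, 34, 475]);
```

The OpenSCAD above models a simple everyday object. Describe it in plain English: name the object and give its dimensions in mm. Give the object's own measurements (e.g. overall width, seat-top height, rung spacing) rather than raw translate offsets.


A chair. The seat is a 473×424×31 mm slab with its top at z = 482 mm, on four 30×30 mm corner legs (flush with the seat edges, standing on z = 0). A flat backrest 34 mm thick, 475 mm tall, spans the full seat width and rises from the seat top along its +y edge, rear face flush with the rear of the seat.


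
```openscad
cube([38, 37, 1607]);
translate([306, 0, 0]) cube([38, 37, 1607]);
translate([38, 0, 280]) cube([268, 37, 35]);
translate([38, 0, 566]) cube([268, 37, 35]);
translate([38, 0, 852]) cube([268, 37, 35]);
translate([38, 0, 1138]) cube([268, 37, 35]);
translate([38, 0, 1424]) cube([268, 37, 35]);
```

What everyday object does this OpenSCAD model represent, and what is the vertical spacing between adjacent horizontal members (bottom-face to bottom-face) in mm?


A ladder. The rung spacing is 286 mm.

Two tall 38×37 posts with 5 short bars between them — a ladder. Adjacent rungs sit at z = 280 and z = 566, so the spacing is 566 − 280 = 286 mm.


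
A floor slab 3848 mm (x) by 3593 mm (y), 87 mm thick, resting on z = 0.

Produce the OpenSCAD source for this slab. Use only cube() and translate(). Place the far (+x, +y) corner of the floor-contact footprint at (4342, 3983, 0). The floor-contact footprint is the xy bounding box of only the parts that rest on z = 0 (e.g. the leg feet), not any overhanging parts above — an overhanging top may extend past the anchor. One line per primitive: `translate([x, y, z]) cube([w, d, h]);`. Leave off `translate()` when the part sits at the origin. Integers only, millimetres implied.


translate([494, 390, 0]) cube([3848, 3593, 87]);


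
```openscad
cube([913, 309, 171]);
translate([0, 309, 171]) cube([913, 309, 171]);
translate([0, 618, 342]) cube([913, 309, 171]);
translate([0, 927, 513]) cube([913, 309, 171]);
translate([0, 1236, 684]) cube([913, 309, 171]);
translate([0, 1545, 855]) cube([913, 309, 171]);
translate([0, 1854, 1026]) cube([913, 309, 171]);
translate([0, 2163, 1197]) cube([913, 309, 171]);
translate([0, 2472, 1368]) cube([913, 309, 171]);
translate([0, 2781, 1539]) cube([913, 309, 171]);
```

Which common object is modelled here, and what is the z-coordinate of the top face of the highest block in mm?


A staircase. The total rise is 1710 mm.

10 identical blocks, each offset up and back from the previous — a staircase. Each step is 171 mm tall and there are 10 of them, so the total rise is 10 × 171 = 1710 mm.


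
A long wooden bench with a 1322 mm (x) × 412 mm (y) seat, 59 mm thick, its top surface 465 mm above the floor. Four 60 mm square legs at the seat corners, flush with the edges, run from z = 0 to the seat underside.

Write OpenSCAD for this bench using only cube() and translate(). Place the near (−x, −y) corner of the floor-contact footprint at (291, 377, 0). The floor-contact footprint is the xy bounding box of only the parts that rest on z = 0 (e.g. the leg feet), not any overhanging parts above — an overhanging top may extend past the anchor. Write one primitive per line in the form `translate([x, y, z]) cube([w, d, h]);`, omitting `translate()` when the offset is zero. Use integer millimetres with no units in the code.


translate([291, 377, 406]) cube([1322, 412, 59]);
translate([291, 377, 0]) cube([60, 60, 406]);
translate([291, 729, 0]) cube([60, 60, 406]);
translate([1553, 377, 0]) cube([60, 60, 406]);
translate([1553, 729, 0]) cube([60, 60, 406]);


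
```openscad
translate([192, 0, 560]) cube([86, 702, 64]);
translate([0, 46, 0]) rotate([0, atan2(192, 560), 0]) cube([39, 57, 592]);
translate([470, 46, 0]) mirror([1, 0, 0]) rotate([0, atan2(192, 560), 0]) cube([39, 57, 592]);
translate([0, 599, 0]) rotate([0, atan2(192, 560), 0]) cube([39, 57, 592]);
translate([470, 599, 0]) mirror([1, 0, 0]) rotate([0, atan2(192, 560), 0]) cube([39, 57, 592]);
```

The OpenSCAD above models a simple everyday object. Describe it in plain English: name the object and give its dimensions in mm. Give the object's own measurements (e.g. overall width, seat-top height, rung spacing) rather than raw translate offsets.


A sawhorse. A 86×702×64 mm beam (x, y, z) sits on two A-frame leg pairs. Each pair is two raked legs of 39×57 mm section (57 mm along y) splaying symmetrically in x. Each leg rises 560 mm vertically over 192 mm of horizontal reach and is 592 mm long along its own axis. Every leg's outer bottom edge rests on the floor and its outer top edge meets a bottom edge of the beam — the left legs (tilting toward +x) meet the beam's −x bottom edge, the right legs (their mirror images, tilting toward −x) meet its +x bottom edge — so the leg tops tuck under the beam, the beam's underside is 560 mm above the floor, and the feet are 470 mm apart outside-to-outside with the beam centred between them. The two leg pairs are set in 46 mm from either end of the beam.


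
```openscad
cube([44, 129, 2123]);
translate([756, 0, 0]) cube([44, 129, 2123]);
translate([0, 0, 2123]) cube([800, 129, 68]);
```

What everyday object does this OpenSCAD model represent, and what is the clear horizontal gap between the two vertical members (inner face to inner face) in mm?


A door frame. The clear opening width is 712 mm.

Two 2123 mm tall posts with a header on top — a door frame. The left jamb is 44 mm wide at x = 0; the right jamb starts at x = 756. The clear opening is 756 − 44 = 712 mm.


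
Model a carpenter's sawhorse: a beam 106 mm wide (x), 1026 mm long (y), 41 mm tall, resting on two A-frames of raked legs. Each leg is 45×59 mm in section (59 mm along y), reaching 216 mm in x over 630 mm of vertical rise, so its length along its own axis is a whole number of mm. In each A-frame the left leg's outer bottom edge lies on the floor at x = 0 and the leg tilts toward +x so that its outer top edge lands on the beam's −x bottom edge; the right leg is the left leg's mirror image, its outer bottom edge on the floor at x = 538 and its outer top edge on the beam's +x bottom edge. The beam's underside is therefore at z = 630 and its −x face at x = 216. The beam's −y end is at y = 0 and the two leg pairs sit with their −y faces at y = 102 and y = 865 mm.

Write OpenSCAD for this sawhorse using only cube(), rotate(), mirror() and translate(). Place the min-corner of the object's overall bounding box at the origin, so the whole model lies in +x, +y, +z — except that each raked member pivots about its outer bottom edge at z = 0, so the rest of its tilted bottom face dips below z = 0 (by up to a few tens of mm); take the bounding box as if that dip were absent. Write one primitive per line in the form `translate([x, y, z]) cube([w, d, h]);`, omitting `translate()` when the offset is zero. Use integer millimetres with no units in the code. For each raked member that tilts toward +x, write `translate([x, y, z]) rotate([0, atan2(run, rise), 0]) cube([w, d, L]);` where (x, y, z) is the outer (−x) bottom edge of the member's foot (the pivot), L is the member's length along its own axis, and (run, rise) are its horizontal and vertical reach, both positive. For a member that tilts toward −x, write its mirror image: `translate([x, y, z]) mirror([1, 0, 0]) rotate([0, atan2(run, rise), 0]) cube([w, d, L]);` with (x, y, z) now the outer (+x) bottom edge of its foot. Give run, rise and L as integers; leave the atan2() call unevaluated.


translate([216, 0, 630]) cube([106, 1026, 41]);
translate([0, 102, 0]) rotate([0, atan2(216, 630), 0]) cube([45, 59, 666]);
translate([538, 102, 0]) mirror([1, 0, 0]) rotate([0, atan2(216, 630), 0]) cube([45, 59, 666]);
translate([0, 865, 0]) rotate([0, atan2(216, 630), 0]) cube([45, 59, 666]);
translate([538, 865, 0]) mirror([1, 0, 0]) rotate([0, atan2(216, 630), 0]) cube([45, 59, 666]);
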